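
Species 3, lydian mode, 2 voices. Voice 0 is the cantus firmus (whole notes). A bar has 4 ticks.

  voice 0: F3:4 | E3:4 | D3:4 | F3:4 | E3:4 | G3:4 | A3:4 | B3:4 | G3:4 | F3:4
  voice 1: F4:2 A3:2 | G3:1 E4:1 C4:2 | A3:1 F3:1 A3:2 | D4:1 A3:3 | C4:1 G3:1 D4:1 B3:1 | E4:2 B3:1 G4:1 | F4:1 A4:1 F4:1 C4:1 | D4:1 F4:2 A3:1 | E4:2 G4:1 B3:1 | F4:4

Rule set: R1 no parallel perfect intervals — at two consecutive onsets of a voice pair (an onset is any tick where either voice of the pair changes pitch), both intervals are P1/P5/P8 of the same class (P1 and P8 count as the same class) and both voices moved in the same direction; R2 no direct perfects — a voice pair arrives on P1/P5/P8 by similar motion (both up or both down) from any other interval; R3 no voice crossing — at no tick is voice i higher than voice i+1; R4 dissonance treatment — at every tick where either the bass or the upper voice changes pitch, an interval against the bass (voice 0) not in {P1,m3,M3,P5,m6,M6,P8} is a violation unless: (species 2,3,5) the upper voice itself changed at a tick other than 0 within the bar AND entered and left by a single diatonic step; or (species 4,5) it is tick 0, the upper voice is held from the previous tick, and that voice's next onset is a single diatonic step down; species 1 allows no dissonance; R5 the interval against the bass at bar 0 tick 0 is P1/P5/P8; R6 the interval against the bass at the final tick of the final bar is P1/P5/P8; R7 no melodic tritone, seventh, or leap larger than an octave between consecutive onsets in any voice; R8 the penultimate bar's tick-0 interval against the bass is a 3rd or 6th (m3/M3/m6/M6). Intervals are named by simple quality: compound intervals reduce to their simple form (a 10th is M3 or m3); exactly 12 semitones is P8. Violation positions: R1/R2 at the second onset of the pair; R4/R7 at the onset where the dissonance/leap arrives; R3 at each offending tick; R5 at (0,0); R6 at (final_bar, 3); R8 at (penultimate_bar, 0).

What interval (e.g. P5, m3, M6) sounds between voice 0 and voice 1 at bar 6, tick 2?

voice 0=A3 voice 1=F4 -> m6

m6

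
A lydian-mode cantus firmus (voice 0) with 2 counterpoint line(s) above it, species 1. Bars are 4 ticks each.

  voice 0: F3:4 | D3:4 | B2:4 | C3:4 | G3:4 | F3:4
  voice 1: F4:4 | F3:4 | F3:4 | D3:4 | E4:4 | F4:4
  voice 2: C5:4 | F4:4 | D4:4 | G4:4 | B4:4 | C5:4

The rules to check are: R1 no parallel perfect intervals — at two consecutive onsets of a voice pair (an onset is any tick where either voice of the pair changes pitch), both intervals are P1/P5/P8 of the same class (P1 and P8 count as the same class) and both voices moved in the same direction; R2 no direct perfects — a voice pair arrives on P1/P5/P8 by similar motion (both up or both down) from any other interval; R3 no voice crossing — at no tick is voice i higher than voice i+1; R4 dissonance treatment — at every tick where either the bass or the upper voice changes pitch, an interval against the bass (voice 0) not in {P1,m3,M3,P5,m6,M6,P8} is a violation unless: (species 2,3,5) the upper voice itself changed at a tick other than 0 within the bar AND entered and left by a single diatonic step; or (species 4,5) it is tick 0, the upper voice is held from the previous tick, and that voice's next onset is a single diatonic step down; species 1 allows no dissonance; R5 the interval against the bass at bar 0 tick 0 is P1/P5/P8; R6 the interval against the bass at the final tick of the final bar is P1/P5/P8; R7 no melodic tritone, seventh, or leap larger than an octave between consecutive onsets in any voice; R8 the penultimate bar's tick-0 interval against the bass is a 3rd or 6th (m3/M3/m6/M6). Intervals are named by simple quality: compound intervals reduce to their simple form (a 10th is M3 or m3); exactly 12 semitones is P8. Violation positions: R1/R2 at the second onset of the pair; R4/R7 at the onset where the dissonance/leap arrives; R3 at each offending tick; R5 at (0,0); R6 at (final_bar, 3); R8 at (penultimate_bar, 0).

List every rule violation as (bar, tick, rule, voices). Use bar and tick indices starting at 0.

bar 0: v0=F3 v1=F4 v2=C5 downbeat P5
bar 1: v0=D3 v1=F3 v2=F4 downbeat m3
bar 2: v0=B2 v1=F3 v2=D4 downbeat m3
bar 3: v0=C3 v1=D3 v2=G4 downbeat P5
bar 4: v0=G3 v1=E4 v2=B4 downbeat M3
bar 5: v0=F3 v1=F4 v2=C5 downbeat P5
  -> R2 @ bar 1 tick 0 v(1, 2): F4/C5 P5 -> F3/F4 P8 similar
  -> R4 @ bar 2 tick 0 v(0, 1): B2/F3 TT untreated
  -> R2 @ bar 3 tick 0 v(0, 2): B2/D4 m3 -> C3/G4 P5 similar
  -> R4 @ bar 3 tick 0 v(0, 1): C3/D3 M2 untreated
  -> R2 @ bar 4 tick 0 v(1, 2): D3/G4 P4 -> E4/B4 P5 similar
  -> R7 @ bar 4 tick 0 v(1,): D3->E4 leap 14st
  -> R1 @ bar 5 tick 0 v(1, 2): E4/B4 P5 -> F4/C5 P5 similar

(1, 0, R2, (1, 2))
(2, 0, R4, (0, 1))
(3, 0, R2, (0, 2))
(3, 0, R4, (0, 1))
(4, 0, R2, (1, 2))
(4, 0, R7, (1,))
(5, 0, R1, (1, 2))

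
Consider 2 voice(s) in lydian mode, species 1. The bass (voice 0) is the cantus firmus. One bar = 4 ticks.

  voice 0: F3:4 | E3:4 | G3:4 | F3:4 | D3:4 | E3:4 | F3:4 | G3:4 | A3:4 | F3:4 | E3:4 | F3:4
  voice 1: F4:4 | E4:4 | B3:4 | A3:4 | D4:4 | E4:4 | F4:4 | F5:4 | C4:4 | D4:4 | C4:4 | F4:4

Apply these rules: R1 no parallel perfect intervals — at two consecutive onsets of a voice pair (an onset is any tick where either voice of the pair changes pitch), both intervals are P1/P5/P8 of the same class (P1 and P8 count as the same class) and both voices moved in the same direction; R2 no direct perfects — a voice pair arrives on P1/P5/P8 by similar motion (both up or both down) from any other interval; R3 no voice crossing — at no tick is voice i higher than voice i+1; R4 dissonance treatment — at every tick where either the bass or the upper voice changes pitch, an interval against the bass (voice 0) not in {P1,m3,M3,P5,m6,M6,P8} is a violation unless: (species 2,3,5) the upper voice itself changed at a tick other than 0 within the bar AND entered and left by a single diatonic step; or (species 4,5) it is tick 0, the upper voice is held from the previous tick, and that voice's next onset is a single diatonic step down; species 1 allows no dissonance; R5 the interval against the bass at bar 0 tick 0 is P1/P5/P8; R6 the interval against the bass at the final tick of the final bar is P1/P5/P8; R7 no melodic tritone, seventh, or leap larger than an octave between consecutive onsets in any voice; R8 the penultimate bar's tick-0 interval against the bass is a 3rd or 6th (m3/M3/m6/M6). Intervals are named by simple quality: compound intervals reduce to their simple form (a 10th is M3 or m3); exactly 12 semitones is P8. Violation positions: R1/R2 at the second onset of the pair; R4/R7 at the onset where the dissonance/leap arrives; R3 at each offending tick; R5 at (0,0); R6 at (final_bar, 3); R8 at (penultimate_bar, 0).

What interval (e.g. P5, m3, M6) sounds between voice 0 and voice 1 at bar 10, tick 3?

voice 0=E3 voice 1=C4 -> m6

m6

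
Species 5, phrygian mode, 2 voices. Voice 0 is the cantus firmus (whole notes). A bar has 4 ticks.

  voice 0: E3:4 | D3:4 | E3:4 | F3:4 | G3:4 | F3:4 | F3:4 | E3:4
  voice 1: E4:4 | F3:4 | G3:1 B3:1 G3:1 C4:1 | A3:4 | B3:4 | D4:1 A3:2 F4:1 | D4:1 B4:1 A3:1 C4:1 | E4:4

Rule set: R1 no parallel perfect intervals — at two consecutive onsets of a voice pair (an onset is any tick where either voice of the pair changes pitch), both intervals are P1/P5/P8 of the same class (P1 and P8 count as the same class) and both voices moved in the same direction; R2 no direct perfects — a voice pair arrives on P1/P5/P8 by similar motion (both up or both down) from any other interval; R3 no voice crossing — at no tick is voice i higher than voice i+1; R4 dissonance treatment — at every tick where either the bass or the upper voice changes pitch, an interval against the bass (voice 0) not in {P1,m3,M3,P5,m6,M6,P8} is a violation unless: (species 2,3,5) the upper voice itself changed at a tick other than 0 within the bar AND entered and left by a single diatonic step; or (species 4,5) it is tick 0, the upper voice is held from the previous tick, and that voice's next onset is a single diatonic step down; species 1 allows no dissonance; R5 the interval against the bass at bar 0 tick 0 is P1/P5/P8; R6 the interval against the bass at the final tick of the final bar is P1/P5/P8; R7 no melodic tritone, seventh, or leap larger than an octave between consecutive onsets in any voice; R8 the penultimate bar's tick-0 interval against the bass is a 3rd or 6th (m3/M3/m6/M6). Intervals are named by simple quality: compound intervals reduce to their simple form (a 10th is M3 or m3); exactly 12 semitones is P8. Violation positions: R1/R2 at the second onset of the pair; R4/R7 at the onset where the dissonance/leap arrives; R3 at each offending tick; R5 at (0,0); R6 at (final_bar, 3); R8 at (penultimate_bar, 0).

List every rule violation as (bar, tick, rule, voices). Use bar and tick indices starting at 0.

(1, 0, R7, (1,))
(6, 1, R4, (0, 1))
(6, 2, R7, (1,))

bar 0: v0=E3 v1=E4 downbeat P8
bar 1: v0=D3 v1=F3 downbeat m3
bar 2: v0=E3 v1=G3 downbeat m3
bar 3: v0=F3 v1=A3 downbeat M3
bar 4: v0=G3 v1=B3 downbeat M3
bar 5: v0=F3 v1=D4 downbeat M6
bar 6: v0=F3 v1=D4 downbeat M6
bar 7: v0=E3 v1=E4 downbeat P8
  -> R7 @ bar 1 tick 0 v(1,): E4->F3 leap 11st
  -> R4 @ bar 6 tick 1 v(0, 1): F3/B4 TT untreated
  -> R7 @ bar 6 tick 2 v(1,): B4->A3 leap 14st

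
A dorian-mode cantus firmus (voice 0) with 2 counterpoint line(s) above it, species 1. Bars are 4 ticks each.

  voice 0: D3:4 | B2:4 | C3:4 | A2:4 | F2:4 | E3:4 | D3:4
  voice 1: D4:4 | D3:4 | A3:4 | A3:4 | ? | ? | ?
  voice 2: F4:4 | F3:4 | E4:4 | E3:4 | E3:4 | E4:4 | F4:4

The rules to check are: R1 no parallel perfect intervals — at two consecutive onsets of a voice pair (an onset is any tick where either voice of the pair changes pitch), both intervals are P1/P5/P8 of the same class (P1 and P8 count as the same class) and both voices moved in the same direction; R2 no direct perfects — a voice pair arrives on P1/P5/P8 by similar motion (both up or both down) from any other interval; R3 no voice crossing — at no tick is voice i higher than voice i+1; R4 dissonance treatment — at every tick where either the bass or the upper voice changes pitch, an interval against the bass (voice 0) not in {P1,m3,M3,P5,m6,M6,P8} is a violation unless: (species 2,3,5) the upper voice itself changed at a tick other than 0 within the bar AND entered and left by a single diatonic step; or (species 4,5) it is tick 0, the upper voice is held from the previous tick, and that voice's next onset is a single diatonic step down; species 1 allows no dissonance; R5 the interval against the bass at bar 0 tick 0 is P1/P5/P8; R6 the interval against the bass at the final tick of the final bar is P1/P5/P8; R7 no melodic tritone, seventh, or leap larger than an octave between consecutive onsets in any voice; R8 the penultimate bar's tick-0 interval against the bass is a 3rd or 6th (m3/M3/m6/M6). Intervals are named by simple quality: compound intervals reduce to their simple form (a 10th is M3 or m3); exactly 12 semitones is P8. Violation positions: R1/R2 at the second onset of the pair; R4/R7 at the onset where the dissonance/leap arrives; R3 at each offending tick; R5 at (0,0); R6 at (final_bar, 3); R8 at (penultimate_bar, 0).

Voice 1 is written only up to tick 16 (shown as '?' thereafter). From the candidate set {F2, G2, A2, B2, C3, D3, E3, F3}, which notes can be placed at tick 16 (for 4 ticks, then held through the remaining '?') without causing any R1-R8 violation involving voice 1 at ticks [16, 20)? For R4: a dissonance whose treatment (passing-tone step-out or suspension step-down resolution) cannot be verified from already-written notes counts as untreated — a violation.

F2: violates R1,R7
G2: violates R4,R7
A2: legal
B2: violates R4,R7
C3: violates R2
D3: legal
E3: violates R4
F3: violates R1,R3

{A2, D3}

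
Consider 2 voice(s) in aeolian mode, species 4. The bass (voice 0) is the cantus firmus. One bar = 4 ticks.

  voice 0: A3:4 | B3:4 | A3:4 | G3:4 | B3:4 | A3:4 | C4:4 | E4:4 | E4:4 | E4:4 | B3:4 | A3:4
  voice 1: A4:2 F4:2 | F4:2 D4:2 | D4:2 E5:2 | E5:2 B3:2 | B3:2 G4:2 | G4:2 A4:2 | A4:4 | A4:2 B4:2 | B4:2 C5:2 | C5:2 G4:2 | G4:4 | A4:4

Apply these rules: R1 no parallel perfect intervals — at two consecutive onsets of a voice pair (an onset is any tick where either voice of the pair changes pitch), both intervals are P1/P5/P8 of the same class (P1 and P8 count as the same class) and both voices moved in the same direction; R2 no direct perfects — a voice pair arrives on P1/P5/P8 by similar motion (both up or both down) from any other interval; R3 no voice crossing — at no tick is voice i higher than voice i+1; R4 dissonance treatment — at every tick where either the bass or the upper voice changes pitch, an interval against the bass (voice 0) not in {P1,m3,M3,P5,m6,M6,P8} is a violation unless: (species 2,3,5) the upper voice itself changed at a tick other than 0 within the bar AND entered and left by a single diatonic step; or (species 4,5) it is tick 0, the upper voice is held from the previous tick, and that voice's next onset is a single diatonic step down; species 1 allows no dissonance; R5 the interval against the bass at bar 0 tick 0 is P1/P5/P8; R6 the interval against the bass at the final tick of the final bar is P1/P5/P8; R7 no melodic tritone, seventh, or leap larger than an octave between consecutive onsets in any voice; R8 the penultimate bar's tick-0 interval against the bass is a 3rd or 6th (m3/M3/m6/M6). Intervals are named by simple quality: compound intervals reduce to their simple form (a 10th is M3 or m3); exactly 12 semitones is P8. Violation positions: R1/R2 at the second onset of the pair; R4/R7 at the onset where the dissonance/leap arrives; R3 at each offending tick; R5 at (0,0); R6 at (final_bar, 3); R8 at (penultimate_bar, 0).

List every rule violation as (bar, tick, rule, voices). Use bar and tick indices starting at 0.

(1, 0, R4, (0, 1))
(2, 0, R4, (0, 1))
(2, 2, R7, (1,))
(3, 2, R7, (1,))
(5, 0, R4, (0, 1))
(7, 0, R4, (0, 1))

bar 0: v0=A3 v1=A4 downbeat P8
bar 1: v0=B3 v1=F4 downbeat TT
bar 2: v0=A3 v1=D4 downbeat P4
bar 3: v0=G3 v1=E5 downbeat M6
bar 4: v0=B3 v1=B3 downbeat P1
bar 5: v0=A3 v1=G4 downbeat m7
bar 6: v0=C4 v1=A4 downbeat M6
bar 7: v0=E4 v1=A4 downbeat P4
bar 8: v0=E4 v1=B4 downbeat P5
bar 9: v0=E4 v1=C5 downbeat m6
bar 10: v0=B3 v1=G4 downbeat m6
bar 11: v0=A3 v1=A4 downbeat P8
  -> R4 @ bar 1 tick 0 v(0, 1): B3/F4 TT untreated
  -> R4 @ bar 2 tick 0 v(0, 1): A3/D4 P4 untreated
  -> R7 @ bar 2 tick 2 v(1,): D4->E5 leap 14st
  -> R7 @ bar 3 tick 2 v(1,): E5->B3 leap 17st
  -> R4 @ bar 5 tick 0 v(0, 1): A3/G4 m7 untreated
  -> R4 @ bar 7 tick 0 v(0, 1): E4/A4 P4 untreated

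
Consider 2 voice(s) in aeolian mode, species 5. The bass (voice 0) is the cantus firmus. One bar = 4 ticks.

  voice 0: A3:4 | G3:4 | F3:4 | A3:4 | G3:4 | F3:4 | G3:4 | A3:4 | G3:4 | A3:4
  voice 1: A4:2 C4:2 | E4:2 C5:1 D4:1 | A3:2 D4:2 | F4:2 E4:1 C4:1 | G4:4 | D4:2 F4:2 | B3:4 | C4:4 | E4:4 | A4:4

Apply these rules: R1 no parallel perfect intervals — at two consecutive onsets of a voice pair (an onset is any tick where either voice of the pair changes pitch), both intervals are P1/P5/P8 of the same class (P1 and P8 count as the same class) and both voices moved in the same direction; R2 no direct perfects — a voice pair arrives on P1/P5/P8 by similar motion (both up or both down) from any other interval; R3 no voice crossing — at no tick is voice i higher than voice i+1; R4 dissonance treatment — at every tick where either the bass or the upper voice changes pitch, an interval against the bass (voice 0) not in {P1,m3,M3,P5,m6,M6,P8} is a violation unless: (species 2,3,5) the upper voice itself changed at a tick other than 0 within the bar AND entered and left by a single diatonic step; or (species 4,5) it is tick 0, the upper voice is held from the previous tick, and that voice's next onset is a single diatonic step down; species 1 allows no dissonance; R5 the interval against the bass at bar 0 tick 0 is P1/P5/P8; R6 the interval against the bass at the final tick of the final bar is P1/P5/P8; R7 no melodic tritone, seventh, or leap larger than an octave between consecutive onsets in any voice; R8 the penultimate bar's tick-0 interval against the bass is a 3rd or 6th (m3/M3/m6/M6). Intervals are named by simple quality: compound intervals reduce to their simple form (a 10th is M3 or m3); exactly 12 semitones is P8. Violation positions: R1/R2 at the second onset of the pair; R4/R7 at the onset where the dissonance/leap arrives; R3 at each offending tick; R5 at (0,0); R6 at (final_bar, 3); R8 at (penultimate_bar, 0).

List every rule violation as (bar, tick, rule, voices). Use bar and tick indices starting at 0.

bar 0: v0=A3 v1=A4 downbeat P8
bar 1: v0=G3 v1=E4 downbeat M6
bar 2: v0=F3 v1=A3 downbeat M3
bar 3: v0=A3 v1=F4 downbeat m6
bar 4: v0=G3 v1=G4 downbeat P8
bar 5: v0=F3 v1=D4 downbeat M6
bar 6: v0=G3 v1=B3 downbeat M3
bar 7: v0=A3 v1=C4 downbeat m3
bar 8: v0=G3 v1=E4 downbeat M6
bar 9: v0=A3 v1=A4 downbeat P8
  -> R4 @ bar 1 tick 2 v(0, 1): G3/C5 P4 untreated
  -> R7 @ bar 1 tick 3 v(1,): C5->D4 leap 10st
  -> R7 @ bar 6 tick 0 v(1,): F4->B3 leap 6st
  -> R2 @ bar 9 tick 0 v(0, 1): G3/E4 M6 -> A3/A4 P8 similar

(1, 2, R4, (0, 1))
(1, 3, R7, (1,))
(6, 0, R7, (1,))
(9, 0, R2, (0, 1))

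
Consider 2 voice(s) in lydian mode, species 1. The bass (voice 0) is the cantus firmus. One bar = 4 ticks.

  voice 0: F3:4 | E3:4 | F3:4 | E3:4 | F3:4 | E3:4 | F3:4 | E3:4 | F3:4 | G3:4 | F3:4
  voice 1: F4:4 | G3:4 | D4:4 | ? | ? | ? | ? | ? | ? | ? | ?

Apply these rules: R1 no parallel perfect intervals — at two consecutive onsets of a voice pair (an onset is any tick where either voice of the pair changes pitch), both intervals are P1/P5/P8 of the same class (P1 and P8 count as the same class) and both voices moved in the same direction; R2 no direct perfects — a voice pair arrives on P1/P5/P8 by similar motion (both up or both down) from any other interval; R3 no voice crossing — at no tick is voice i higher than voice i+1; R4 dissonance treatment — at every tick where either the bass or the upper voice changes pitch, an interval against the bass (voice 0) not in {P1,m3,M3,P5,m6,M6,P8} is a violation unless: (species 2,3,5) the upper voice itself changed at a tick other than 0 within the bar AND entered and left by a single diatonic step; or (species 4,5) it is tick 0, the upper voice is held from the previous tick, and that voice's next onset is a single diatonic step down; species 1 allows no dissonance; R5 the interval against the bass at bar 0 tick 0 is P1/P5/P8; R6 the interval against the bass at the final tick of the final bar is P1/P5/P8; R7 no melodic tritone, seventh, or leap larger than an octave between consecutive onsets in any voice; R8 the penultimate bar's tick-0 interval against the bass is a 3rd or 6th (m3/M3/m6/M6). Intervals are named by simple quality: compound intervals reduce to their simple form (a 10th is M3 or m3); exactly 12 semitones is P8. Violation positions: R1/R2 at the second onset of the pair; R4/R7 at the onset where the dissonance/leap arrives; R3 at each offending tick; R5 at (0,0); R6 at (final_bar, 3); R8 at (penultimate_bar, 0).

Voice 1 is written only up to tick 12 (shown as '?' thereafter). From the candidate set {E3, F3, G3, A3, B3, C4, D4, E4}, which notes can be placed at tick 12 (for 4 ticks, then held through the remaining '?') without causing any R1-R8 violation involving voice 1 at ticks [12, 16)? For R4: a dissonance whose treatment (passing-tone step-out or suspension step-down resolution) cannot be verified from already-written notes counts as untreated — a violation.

{C4, E4, G3}

E3: violates R2,R7
F3: violates R4
G3: legal
A3: violates R4
B3: violates R2
C4: legal
D4: violates R4
E4: legal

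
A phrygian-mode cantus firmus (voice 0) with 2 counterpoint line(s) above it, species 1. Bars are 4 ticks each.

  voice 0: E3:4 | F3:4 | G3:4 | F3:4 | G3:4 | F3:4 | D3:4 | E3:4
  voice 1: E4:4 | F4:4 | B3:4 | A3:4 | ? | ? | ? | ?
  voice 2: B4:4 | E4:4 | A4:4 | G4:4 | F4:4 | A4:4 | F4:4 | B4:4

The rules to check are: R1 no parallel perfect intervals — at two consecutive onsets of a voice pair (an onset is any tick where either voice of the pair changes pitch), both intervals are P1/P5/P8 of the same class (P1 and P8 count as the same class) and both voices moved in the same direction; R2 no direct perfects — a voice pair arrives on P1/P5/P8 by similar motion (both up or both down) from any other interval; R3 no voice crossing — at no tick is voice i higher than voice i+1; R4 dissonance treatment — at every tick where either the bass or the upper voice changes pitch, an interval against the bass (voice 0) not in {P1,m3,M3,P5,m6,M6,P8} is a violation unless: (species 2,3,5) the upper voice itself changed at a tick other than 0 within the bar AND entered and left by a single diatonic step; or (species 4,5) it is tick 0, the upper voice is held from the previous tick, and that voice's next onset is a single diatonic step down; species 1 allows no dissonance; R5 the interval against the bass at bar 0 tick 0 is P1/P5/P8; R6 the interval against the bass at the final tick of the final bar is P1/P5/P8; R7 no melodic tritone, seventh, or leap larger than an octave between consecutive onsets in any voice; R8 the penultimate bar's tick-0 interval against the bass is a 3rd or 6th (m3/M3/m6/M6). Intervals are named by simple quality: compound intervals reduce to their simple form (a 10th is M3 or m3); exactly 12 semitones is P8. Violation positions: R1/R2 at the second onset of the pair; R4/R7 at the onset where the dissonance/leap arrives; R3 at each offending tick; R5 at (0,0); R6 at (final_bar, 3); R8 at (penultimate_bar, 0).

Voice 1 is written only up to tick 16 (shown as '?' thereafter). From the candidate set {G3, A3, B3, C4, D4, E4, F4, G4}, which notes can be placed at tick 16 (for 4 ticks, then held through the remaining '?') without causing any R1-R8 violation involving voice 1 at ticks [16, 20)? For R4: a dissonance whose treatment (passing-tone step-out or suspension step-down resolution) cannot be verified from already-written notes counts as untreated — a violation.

G3: legal
A3: violates R4
B3: legal
C4: violates R4
D4: violates R2
E4: legal
F4: violates R4
G4: violates R2,R3,R7

{B3, E4, G3}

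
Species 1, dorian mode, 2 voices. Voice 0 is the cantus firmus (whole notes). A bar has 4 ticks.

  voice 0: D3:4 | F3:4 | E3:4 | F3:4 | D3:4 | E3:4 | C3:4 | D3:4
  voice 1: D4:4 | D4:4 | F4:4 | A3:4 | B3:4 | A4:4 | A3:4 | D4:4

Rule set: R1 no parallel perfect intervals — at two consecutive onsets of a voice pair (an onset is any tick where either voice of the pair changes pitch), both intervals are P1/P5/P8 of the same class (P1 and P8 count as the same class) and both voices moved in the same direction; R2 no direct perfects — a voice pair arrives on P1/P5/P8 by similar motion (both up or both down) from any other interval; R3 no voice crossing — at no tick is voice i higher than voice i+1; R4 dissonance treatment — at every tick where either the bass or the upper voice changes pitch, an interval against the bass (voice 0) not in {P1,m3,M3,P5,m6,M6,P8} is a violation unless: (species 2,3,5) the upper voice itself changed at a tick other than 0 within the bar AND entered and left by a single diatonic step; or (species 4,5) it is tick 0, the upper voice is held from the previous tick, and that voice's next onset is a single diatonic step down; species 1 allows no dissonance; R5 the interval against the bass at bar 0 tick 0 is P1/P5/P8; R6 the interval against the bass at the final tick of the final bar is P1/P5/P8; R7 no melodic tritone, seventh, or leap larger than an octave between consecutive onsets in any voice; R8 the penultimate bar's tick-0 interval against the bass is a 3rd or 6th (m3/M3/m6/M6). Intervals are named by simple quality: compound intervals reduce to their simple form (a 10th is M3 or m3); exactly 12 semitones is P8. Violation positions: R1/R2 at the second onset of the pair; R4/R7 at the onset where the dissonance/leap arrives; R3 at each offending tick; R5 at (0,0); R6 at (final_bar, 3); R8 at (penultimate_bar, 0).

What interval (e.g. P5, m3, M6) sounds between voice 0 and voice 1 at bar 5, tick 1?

voice 0=E3 voice 1=A4 -> P4

P4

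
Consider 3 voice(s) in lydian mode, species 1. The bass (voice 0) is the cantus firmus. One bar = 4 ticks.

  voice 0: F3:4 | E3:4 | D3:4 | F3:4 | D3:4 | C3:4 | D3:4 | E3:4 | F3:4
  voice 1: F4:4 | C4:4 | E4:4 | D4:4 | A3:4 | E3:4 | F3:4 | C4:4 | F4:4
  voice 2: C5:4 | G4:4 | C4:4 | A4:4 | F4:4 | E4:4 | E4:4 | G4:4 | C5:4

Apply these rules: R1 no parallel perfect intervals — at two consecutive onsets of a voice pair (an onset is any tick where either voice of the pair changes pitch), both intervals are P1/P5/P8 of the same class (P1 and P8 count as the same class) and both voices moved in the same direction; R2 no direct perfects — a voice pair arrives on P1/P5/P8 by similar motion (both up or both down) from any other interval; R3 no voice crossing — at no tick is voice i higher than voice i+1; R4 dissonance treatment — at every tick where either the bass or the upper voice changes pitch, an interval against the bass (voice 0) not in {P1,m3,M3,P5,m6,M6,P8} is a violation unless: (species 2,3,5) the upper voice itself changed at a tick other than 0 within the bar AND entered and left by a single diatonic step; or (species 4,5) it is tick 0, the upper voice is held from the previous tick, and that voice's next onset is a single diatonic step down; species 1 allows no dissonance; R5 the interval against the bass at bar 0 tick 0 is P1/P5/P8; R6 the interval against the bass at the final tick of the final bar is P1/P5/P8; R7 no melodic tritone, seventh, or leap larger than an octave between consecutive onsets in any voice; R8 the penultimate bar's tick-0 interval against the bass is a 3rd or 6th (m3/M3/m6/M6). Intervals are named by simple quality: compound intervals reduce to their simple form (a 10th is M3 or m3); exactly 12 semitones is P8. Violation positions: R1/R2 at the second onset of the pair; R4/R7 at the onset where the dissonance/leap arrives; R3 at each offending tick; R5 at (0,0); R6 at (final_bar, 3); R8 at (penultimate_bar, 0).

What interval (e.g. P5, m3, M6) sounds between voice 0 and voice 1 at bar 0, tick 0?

voice 0=F3 voice 1=F4 -> P8

P8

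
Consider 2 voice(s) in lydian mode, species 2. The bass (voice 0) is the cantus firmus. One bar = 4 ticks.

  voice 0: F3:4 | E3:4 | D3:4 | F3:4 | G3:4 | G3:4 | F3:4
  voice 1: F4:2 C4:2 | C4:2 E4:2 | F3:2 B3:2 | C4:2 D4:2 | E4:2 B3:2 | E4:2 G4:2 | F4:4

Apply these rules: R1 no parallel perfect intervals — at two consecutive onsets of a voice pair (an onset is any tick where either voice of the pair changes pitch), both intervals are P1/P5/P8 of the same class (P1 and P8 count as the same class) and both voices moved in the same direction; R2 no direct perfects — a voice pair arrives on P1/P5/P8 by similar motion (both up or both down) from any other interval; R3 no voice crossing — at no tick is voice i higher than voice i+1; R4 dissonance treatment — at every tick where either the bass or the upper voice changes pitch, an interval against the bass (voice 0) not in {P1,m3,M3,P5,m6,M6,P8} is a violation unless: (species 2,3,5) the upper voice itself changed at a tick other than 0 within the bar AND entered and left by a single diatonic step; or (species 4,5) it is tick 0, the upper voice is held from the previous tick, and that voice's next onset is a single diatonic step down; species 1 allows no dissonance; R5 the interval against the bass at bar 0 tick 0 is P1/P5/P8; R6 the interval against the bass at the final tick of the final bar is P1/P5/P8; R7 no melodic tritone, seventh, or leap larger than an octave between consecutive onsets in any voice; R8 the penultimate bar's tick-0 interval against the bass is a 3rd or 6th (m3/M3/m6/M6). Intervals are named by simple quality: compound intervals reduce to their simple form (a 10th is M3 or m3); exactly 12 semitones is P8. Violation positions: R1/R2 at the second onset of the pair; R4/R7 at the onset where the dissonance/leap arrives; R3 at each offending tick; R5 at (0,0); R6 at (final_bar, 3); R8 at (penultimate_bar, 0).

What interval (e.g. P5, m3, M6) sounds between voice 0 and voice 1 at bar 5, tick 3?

voice 0=G3 voice 1=G4 -> P8

P8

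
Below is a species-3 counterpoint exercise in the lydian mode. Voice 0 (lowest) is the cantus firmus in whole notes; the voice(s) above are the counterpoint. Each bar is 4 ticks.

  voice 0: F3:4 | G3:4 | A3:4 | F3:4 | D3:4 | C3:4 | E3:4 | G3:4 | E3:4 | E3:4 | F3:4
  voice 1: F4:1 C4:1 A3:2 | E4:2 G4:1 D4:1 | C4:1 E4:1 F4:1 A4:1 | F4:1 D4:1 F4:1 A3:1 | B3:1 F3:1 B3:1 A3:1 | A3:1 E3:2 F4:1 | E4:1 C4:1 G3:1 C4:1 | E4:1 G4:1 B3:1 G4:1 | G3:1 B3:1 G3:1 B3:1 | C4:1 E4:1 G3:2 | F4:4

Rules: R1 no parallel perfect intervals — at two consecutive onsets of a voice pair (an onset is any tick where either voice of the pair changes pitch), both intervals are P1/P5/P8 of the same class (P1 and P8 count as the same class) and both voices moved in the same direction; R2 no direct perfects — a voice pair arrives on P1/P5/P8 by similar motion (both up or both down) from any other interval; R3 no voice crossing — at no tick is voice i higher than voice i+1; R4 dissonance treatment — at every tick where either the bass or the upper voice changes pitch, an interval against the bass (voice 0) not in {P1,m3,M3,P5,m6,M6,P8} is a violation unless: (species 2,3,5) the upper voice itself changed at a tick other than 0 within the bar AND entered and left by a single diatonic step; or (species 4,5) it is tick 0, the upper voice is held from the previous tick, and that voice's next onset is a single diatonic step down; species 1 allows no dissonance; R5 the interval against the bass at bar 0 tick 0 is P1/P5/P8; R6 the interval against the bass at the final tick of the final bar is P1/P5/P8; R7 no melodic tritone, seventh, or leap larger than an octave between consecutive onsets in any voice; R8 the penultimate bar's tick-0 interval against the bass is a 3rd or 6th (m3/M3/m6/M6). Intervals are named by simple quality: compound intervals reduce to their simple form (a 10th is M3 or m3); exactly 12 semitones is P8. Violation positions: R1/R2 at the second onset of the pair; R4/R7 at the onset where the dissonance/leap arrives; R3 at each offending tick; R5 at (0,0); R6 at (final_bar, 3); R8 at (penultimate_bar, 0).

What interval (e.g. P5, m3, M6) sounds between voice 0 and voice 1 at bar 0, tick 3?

voice 0=F3 voice 1=A3 -> M3

M3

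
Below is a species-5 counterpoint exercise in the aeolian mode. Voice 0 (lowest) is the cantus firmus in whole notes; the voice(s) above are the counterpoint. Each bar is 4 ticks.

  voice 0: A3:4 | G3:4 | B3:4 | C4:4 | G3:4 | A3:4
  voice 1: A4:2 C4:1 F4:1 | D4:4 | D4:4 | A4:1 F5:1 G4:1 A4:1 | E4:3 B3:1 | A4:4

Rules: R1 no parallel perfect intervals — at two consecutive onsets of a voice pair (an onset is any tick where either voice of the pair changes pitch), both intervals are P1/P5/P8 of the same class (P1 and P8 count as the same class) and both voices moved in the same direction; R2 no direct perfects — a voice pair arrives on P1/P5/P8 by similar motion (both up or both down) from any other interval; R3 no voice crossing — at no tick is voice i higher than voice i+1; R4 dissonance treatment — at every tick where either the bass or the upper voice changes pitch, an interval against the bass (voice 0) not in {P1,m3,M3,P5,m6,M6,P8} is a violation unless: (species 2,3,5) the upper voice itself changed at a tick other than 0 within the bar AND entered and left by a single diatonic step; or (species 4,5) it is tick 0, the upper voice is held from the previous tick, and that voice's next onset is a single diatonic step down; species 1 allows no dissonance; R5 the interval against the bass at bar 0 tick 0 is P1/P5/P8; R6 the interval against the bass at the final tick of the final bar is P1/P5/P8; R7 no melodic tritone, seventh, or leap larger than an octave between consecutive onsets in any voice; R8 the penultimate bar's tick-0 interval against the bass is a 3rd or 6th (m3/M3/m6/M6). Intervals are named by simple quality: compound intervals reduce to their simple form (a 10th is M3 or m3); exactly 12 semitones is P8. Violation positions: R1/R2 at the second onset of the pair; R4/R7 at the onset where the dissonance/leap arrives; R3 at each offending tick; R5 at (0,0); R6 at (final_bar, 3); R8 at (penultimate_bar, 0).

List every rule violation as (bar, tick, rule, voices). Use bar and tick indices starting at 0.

(1, 0, R2, (0, 1))
(3, 1, R4, (0, 1))
(3, 2, R7, (1,))
(5, 0, R2, (0, 1))
(5, 0, R7, (1,))

bar 0: v0=A3 v1=A4 downbeat P8
bar 1: v0=G3 v1=D4 downbeat P5
bar 2: v0=B3 v1=D4 downbeat m3
bar 3: v0=C4 v1=A4 downbeat M6
bar 4: v0=G3 v1=E4 downbeat M6
bar 5: v0=A3 v1=A4 downbeat P8
  -> R2 @ bar 1 tick 0 v(0, 1): A3/F4 m6 -> G3/D4 P5 similar
  -> R4 @ bar 3 tick 1 v(0, 1): C4/F5 P4 untreated
  -> R7 @ bar 3 tick 2 v(1,): F5->G4 leap 10st
  -> R2 @ bar 5 tick 0 v(0, 1): G3/B3 M3 -> A3/A4 P8 similar
  -> R7 @ bar 5 tick 0 v(1,): B3->A4 leap 10st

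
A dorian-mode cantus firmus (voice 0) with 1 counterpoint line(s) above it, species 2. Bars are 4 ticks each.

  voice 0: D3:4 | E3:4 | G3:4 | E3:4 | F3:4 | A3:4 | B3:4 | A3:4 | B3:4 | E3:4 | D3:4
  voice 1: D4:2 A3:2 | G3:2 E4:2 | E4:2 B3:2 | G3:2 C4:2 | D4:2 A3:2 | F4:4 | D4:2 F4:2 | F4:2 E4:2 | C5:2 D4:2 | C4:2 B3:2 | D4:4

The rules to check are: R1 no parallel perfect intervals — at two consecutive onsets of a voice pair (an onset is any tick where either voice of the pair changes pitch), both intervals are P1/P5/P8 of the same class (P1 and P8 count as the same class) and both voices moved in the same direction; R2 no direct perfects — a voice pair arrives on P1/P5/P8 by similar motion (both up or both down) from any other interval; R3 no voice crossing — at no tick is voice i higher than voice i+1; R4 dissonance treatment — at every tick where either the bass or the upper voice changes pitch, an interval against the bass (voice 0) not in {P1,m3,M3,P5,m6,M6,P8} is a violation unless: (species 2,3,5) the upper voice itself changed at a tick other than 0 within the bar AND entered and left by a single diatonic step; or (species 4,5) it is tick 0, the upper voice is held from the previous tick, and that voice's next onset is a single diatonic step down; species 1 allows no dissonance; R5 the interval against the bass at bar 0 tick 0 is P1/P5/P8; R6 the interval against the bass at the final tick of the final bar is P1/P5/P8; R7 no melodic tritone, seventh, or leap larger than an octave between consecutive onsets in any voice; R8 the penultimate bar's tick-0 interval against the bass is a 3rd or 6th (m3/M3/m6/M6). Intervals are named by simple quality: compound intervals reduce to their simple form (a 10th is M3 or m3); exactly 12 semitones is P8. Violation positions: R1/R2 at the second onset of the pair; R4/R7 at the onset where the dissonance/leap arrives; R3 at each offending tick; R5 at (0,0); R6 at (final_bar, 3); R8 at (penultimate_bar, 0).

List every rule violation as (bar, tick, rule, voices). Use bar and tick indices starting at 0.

(6, 2, R4, (0, 1))
(8, 0, R4, (0, 1))
(8, 2, R7, (1,))

bar 0: v0=D3 v1=D4 downbeat P8
bar 1: v0=E3 v1=G3 downbeat m3
bar 2: v0=G3 v1=E4 downbeat M6
bar 3: v0=E3 v1=G3 downbeat m3
bar 4: v0=F3 v1=D4 downbeat M6
bar 5: v0=A3 v1=F4 downbeat m6
bar 6: v0=B3 v1=D4 downbeat m3
bar 7: v0=A3 v1=F4 downbeat m6
bar 8: v0=B3 v1=C5 downbeat m2
bar 9: v0=E3 v1=C4 downbeat m6
bar 10: v0=D3 v1=D4 downbeat P8
  -> R4 @ bar 6 tick 2 v(0, 1): B3/F4 TT untreated
  -> R4 @ bar 8 tick 0 v(0, 1): B3/C5 m2 untreated
  -> R7 @ bar 8 tick 2 v(1,): C5->D4 leap 10st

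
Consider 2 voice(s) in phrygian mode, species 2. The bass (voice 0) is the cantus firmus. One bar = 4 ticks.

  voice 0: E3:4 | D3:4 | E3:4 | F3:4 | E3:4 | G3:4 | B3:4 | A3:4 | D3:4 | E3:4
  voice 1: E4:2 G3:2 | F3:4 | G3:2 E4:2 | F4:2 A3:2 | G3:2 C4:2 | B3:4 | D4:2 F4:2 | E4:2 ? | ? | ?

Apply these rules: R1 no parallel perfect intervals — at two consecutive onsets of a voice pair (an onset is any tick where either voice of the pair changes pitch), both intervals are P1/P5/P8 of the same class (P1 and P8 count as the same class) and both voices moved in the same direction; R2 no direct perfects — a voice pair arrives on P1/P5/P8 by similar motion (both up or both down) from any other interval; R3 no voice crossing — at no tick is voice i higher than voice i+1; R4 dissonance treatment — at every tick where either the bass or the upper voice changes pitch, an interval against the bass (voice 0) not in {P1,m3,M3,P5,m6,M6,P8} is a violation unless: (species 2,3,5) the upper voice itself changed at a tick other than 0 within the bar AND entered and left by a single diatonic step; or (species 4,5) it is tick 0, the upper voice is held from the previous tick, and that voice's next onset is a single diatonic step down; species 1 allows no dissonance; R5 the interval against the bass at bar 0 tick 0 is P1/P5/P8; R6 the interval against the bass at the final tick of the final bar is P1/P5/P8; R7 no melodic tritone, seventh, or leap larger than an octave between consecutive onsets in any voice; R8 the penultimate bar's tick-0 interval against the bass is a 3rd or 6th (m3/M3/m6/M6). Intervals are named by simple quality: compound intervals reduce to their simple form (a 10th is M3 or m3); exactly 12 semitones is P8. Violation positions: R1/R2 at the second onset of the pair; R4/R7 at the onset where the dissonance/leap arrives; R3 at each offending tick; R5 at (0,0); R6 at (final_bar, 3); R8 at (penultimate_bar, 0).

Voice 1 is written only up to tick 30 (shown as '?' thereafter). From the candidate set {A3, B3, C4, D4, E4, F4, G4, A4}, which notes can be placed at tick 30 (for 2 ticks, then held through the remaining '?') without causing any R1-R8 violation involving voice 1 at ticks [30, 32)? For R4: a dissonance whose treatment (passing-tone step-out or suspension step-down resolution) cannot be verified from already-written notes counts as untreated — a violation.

A3: legal
B3: violates R4
C4: legal
D4: violates R4
E4: legal
F4: legal
G4: violates R4
A4: legal

{A3, A4, C4, E4, F4}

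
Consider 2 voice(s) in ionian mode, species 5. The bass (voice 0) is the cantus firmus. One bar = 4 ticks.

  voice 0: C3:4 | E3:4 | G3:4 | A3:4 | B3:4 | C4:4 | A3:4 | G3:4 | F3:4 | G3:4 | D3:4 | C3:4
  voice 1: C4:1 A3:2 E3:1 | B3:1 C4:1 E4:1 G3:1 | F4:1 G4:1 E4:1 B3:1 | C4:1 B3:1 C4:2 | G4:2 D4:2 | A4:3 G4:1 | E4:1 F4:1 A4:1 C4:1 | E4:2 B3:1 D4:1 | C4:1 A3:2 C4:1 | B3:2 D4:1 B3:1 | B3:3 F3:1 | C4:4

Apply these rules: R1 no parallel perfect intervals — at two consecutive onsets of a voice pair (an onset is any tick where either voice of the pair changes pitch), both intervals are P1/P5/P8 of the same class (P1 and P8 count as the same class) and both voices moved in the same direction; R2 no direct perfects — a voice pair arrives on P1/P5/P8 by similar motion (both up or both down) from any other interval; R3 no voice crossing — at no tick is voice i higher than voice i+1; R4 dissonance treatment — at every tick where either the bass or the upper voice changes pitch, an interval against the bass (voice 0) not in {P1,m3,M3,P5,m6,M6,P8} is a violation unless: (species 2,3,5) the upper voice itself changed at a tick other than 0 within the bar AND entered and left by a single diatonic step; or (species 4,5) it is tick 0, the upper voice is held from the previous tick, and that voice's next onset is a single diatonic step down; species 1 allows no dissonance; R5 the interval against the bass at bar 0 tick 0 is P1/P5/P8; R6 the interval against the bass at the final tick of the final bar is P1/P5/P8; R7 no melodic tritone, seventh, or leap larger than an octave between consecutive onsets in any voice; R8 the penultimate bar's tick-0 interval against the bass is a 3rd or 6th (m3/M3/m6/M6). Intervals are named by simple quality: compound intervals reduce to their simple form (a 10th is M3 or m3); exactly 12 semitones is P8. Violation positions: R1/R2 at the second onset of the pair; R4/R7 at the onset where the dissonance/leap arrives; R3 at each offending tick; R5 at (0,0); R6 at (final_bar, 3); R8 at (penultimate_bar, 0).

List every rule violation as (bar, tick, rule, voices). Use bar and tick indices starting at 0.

bar 0: v0=C3 v1=C4 downbeat P8
bar 1: v0=E3 v1=B3 downbeat P5
bar 2: v0=G3 v1=F4 downbeat m7
bar 3: v0=A3 v1=C4 downbeat m3
bar 4: v0=B3 v1=G4 downbeat m6
bar 5: v0=C4 v1=A4 downbeat M6
bar 6: v0=A3 v1=E4 downbeat P5
bar 7: v0=G3 v1=E4 downbeat M6
bar 8: v0=F3 v1=C4 downbeat P5
bar 9: v0=G3 v1=B3 downbeat M3
bar 10: v0=D3 v1=B3 downbeat M6
bar 11: v0=C3 v1=C4 downbeat P8
  -> R2 @ bar 1 tick 0 v(0, 1): C3/E3 M3 -> E3/B3 P5 similar
  -> R4 @ bar 2 tick 0 v(0, 1): G3/F4 m7 untreated
  -> R7 @ bar 2 tick 0 v(1,): G3->F4 leap 10st
  -> R1 @ bar 6 tick 0 v(0, 1): C4/G4 P5 -> A3/E4 P5 similar
  -> R1 @ bar 8 tick 0 v(0, 1): G3/D4 P5 -> F3/C4 P5 similar
  -> R7 @ bar 10 tick 3 v(1,): B3->F3 leap 6st

(1, 0, R2, (0, 1))
(2, 0, R4, (0, 1))
(2, 0, R7, (1,))
(6, 0, R1, (0, 1))
(8, 0, R1, (0, 1))
(10, 3, R7, (1,))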